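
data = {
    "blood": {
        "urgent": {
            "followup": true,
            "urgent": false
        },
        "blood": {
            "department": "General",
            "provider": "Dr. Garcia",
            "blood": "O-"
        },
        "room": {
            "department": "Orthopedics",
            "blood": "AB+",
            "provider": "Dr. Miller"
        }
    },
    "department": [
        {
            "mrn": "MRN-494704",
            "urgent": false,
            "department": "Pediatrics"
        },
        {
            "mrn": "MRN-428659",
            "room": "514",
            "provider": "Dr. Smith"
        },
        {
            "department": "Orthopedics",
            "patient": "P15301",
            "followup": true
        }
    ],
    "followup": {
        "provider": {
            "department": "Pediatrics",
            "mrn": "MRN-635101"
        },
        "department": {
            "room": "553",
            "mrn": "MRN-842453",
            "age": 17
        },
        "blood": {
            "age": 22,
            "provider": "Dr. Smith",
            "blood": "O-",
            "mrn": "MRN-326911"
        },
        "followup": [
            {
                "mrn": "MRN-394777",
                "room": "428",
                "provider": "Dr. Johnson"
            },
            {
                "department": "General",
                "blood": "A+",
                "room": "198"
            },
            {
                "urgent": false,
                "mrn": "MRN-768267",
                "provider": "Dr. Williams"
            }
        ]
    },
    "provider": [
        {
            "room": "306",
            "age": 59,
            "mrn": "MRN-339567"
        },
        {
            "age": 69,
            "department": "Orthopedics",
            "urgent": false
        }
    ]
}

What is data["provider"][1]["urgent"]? False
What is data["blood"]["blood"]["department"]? "General"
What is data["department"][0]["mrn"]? "MRN-494704"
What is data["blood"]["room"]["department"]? "Orthopedics"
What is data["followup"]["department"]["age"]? 17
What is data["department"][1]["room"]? "514"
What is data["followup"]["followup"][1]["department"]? "General"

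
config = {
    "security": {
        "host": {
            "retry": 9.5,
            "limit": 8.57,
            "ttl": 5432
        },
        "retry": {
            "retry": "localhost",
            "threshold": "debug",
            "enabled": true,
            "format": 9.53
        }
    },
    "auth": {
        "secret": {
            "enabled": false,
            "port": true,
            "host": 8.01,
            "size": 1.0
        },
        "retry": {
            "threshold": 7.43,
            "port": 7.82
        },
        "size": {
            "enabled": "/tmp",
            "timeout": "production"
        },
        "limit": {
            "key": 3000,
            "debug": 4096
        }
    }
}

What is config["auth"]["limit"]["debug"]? 4096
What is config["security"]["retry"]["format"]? 9.53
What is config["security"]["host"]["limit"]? 8.57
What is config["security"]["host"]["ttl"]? 5432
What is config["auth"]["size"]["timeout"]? "production"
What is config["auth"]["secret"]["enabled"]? False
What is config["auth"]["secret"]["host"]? 8.01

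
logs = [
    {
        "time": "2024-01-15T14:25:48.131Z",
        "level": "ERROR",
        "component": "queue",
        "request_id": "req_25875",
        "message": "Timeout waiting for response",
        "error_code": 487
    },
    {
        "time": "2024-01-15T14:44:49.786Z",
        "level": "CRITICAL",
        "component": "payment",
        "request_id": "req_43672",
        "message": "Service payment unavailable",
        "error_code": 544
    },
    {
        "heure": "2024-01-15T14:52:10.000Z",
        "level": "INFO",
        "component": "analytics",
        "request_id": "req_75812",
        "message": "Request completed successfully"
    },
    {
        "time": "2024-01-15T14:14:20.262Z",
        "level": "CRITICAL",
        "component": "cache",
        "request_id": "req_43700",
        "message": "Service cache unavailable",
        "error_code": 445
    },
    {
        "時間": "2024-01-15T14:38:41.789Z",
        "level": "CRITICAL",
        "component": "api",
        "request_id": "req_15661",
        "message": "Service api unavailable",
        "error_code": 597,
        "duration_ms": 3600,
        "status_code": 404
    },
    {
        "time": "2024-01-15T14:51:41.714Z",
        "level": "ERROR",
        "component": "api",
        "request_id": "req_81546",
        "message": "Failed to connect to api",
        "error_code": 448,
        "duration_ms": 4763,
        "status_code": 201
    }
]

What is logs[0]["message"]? "Timeout waiting for response"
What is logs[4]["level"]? "CRITICAL"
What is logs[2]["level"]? "INFO"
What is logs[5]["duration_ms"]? 4763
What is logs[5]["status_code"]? 201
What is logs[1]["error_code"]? 544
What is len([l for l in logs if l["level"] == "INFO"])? 1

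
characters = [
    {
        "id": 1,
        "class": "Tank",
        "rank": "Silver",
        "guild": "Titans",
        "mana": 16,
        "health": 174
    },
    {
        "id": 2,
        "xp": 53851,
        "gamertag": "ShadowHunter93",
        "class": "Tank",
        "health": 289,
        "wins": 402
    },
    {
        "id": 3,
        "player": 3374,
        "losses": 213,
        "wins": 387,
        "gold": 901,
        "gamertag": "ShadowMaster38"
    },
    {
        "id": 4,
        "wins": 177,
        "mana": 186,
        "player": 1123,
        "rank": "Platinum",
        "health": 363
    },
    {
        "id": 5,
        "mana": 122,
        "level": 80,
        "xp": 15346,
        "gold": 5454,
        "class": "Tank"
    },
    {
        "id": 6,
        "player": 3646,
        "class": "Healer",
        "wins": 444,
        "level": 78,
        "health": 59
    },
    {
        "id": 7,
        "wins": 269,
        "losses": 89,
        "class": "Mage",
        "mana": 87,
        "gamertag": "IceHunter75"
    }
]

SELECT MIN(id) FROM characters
1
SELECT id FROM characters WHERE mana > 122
[4]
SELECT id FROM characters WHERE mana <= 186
[1, 4, 5, 7]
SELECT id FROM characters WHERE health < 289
[1, 6]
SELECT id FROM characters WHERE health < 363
[1, 2, 6]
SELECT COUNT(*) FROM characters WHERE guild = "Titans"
1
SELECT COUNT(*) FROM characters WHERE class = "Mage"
1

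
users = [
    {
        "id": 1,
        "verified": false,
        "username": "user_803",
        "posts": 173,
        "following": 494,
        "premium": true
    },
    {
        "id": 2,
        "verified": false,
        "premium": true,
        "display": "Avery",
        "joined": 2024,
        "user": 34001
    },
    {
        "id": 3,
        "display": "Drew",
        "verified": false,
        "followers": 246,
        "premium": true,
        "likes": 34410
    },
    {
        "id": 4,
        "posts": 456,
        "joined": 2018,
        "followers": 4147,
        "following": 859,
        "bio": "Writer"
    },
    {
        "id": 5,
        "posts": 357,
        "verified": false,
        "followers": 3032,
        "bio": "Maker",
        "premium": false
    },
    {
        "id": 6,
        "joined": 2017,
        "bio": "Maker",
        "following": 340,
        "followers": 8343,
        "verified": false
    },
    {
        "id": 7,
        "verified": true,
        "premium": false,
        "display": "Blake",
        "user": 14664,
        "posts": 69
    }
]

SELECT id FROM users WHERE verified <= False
[1, 2, 3, 5, 6]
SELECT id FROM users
[1, 2, 3, 4, 5, 6, 7]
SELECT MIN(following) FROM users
340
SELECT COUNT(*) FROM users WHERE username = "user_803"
1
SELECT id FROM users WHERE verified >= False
[1, 2, 3, 5, 6, 7]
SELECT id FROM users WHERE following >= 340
[1, 4, 6]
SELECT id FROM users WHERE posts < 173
[7]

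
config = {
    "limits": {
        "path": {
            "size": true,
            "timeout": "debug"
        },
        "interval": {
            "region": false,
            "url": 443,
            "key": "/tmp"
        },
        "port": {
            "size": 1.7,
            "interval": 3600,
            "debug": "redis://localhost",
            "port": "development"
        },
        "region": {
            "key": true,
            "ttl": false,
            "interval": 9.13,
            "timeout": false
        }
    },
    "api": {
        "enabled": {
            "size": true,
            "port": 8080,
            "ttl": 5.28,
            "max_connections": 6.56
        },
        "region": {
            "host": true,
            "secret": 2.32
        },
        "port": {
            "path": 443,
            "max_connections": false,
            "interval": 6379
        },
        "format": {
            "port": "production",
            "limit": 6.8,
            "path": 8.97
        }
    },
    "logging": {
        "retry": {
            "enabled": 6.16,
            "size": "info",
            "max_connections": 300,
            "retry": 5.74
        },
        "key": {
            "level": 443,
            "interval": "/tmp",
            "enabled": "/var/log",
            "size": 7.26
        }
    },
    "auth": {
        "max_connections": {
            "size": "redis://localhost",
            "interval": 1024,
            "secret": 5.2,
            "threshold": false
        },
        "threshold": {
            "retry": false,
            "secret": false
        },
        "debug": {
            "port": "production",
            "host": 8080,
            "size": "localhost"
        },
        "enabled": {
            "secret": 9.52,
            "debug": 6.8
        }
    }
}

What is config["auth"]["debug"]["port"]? "production"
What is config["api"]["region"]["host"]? True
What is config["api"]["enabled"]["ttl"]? 5.28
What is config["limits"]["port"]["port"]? "development"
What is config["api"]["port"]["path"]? 443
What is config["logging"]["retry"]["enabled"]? 6.16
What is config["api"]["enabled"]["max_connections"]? 6.56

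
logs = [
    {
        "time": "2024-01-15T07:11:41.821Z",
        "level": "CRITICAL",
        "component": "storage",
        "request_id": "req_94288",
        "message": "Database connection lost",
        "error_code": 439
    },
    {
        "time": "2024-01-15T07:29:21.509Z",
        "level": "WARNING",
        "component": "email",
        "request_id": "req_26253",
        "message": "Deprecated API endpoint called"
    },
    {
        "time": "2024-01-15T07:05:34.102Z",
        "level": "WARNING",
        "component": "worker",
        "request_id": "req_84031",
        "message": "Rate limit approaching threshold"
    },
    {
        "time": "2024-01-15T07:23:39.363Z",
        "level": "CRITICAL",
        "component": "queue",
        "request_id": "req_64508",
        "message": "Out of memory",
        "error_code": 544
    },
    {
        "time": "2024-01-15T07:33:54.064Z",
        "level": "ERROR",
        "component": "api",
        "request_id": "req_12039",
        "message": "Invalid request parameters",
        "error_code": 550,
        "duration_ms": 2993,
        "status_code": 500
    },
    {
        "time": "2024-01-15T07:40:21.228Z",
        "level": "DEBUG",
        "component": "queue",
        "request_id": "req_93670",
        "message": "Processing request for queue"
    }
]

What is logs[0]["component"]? "storage"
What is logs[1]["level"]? "WARNING"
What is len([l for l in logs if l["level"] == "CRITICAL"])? 2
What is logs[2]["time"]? "2024-01-15T07:05:34.102Z"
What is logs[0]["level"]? "CRITICAL"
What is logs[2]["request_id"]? "req_84031"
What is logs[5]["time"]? "2024-01-15T07:40:21.228Z"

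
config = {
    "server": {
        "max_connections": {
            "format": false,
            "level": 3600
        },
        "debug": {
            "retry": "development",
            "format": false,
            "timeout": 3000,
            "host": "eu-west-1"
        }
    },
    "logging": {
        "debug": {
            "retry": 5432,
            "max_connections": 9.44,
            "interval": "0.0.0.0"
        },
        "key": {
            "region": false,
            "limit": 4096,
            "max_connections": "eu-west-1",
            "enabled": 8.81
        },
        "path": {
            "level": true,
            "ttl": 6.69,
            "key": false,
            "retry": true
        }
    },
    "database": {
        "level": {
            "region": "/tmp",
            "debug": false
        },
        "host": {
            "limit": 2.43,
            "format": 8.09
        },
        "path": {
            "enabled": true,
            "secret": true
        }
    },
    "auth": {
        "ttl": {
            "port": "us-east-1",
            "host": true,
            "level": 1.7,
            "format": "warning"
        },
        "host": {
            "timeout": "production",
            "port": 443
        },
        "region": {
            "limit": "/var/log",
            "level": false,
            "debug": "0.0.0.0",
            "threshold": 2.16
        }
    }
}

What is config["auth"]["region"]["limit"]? "/var/log"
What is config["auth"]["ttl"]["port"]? "us-east-1"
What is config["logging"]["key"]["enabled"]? 8.81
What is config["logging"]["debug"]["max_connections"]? 9.44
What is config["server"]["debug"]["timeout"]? 3000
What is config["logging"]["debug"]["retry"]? 5432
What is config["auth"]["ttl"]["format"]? "warning"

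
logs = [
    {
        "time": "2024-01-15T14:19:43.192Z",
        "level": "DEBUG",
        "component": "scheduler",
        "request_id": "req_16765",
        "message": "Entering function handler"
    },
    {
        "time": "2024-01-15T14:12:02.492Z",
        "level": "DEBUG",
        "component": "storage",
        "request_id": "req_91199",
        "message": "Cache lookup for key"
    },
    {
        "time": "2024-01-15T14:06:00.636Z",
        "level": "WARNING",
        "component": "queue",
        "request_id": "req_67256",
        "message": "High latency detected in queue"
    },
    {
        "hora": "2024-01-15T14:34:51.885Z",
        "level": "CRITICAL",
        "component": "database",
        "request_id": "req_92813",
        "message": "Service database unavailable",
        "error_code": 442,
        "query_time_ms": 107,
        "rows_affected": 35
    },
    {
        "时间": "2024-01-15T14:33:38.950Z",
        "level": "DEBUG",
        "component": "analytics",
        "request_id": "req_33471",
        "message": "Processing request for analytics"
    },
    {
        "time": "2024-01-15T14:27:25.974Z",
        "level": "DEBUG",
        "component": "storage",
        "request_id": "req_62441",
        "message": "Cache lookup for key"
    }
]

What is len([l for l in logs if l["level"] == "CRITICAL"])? 1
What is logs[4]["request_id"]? "req_33471"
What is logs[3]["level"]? "CRITICAL"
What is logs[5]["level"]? "DEBUG"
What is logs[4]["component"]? "analytics"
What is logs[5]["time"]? "2024-01-15T14:27:25.974Z"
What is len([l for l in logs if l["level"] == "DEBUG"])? 4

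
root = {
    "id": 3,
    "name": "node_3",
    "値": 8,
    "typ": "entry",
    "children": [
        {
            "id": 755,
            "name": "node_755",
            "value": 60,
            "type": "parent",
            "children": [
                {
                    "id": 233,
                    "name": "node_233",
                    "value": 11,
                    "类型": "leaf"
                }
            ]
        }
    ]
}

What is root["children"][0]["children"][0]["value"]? 11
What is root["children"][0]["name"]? "node_755"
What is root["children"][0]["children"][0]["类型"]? "leaf"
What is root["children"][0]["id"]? 755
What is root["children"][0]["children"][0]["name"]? "node_233"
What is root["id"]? 3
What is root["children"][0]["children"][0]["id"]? 233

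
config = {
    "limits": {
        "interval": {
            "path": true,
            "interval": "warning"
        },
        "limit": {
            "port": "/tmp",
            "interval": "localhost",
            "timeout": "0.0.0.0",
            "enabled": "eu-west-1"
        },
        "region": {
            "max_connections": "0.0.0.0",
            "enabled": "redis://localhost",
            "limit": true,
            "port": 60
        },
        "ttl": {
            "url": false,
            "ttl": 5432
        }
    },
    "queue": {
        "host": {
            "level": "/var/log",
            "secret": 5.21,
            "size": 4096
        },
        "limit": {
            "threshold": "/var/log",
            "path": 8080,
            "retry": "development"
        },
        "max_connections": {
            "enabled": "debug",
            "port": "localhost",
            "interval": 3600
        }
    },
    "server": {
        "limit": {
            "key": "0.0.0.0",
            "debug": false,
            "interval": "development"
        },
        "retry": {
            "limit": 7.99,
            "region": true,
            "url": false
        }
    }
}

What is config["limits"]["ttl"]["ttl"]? 5432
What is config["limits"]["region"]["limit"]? True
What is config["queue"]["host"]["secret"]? 5.21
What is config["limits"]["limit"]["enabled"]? "eu-west-1"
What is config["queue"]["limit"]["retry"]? "development"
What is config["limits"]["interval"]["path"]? True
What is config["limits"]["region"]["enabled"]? "redis://localhost"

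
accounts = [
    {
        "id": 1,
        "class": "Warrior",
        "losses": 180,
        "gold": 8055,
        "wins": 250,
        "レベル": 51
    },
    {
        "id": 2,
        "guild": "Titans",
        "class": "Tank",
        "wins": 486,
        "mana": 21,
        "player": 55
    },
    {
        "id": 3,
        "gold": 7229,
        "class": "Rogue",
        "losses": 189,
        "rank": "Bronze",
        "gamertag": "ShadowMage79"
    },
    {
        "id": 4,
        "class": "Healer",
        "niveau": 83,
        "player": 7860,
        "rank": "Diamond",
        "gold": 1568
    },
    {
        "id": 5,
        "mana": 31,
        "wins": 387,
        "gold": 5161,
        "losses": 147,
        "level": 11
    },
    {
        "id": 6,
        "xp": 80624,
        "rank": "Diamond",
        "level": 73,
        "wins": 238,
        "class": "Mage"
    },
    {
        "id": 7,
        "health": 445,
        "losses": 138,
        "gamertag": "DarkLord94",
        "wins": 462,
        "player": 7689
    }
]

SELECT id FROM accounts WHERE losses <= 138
[7]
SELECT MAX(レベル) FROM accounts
51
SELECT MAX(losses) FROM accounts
189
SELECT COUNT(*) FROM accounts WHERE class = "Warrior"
1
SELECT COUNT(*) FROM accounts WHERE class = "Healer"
1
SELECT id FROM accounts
[1, 2, 3, 4, 5, 6, 7]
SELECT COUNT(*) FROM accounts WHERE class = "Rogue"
1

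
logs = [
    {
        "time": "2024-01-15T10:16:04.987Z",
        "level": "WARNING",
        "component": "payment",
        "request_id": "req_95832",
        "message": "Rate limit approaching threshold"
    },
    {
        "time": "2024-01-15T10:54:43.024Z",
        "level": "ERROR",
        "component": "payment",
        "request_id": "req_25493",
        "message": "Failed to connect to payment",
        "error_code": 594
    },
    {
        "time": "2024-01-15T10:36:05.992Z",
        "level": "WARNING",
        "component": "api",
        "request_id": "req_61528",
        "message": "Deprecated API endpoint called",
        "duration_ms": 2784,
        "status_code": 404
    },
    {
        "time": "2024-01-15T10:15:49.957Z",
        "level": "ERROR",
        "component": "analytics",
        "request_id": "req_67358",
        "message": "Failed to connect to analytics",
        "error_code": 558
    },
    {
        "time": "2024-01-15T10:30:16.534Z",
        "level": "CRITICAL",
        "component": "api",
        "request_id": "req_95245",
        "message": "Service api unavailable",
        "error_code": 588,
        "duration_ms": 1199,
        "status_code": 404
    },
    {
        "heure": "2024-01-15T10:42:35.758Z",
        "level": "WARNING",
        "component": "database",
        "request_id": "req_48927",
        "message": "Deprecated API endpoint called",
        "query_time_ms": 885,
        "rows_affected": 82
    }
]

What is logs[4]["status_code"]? 404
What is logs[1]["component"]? "payment"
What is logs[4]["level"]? "CRITICAL"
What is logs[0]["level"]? "WARNING"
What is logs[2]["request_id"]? "req_61528"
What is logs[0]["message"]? "Rate limit approaching threshold"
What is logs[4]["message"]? "Service api unavailable"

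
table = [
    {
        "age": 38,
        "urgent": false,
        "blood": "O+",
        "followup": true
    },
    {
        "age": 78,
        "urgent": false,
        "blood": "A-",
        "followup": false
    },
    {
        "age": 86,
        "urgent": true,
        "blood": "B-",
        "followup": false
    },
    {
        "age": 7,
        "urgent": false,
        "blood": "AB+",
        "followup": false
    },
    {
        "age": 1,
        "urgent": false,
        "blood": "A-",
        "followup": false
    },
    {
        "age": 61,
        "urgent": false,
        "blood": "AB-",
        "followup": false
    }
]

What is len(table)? 6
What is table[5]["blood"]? "AB-"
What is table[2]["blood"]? "B-"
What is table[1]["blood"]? "A-"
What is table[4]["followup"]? False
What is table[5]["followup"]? False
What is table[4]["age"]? 1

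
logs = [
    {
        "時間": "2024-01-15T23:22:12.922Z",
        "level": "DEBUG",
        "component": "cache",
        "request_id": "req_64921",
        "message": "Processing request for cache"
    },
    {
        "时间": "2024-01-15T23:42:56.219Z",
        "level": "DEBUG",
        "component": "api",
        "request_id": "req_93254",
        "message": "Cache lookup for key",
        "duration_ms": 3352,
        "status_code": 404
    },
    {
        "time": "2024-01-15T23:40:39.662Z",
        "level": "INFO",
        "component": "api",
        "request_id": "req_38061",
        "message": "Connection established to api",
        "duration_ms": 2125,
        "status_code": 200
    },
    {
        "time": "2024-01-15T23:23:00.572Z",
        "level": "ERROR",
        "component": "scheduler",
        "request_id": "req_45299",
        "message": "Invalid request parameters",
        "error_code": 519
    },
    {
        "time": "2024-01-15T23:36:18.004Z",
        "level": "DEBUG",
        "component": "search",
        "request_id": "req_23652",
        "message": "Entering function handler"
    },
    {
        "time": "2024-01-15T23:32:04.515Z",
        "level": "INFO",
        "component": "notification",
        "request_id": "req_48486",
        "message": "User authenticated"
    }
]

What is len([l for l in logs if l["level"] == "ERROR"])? 1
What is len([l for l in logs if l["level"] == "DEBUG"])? 3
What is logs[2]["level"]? "INFO"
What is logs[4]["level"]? "DEBUG"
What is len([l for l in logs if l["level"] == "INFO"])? 2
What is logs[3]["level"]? "ERROR"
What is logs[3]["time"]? "2024-01-15T23:23:00.572Z"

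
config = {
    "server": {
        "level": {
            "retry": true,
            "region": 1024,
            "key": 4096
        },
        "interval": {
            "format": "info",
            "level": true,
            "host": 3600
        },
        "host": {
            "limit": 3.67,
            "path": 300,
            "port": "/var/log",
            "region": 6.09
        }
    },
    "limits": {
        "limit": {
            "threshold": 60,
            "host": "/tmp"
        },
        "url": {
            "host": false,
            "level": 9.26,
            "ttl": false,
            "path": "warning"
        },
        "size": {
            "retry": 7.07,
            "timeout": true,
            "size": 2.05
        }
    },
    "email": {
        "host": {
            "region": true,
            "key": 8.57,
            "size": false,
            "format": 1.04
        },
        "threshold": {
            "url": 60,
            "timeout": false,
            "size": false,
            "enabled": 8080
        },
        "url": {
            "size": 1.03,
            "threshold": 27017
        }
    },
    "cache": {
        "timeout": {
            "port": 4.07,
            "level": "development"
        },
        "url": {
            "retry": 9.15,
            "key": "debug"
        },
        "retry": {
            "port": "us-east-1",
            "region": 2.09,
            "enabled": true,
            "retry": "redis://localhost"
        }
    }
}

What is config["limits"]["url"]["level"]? 9.26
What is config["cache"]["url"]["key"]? "debug"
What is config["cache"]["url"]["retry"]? 9.15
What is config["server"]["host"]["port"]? "/var/log"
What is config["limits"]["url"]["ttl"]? False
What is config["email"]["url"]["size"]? 1.03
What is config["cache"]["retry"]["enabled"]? True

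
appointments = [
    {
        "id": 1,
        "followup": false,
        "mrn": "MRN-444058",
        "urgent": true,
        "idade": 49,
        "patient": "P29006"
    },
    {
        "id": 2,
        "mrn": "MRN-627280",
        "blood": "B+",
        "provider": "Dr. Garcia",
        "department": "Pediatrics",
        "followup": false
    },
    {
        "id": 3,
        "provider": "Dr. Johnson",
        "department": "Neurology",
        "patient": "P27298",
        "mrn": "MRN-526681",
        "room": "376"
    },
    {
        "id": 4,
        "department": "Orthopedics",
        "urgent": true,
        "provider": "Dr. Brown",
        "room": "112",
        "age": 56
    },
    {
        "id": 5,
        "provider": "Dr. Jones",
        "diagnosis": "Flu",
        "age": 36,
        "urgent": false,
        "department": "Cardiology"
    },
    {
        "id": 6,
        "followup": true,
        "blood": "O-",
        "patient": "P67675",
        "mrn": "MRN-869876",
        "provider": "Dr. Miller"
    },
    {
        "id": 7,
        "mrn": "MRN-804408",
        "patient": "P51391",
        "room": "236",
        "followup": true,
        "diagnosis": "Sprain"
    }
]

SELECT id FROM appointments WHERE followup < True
[1, 2]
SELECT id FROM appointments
[1, 2, 3, 4, 5, 6, 7]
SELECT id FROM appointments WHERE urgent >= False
[1, 4, 5]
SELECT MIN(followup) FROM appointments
False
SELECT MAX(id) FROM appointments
7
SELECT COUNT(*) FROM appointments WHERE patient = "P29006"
1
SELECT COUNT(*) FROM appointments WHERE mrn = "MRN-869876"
1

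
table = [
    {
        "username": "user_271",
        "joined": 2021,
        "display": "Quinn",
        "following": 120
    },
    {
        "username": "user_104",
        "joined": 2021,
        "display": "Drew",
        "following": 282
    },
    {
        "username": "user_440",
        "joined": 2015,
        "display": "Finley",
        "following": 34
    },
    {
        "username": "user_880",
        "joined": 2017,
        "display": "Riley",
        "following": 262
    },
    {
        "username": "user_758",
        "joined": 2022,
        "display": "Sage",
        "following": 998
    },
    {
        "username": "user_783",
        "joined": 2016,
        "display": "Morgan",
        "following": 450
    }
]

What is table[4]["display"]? "Sage"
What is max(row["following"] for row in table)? 998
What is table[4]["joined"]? 2022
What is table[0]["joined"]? 2021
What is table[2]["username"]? "user_440"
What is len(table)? 6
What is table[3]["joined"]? 2017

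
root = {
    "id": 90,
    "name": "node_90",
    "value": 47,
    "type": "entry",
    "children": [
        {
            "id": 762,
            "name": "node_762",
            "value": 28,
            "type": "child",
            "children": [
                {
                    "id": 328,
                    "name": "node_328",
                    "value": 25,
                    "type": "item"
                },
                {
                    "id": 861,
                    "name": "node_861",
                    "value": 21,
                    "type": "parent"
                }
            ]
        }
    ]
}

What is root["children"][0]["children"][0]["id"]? 328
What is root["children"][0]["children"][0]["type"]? "item"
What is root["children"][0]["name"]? "node_762"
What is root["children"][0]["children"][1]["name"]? "node_861"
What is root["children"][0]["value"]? 28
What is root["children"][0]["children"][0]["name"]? "node_328"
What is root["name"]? "node_90"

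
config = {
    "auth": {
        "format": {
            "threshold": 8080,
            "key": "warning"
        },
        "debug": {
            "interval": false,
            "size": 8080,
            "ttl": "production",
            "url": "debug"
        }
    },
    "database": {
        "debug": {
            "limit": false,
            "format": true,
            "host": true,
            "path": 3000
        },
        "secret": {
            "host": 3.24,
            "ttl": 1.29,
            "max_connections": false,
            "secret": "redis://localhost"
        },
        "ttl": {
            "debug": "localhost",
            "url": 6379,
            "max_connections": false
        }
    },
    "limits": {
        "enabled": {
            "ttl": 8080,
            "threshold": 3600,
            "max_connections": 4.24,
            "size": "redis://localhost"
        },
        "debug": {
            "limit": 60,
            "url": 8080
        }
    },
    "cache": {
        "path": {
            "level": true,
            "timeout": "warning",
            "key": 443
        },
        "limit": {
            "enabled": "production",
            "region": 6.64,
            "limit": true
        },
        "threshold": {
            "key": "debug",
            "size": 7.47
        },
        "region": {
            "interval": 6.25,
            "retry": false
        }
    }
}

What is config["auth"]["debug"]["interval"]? False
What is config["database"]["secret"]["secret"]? "redis://localhost"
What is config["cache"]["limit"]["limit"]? True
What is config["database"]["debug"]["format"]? True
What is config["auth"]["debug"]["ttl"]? "production"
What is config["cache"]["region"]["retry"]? False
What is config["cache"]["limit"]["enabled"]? "production"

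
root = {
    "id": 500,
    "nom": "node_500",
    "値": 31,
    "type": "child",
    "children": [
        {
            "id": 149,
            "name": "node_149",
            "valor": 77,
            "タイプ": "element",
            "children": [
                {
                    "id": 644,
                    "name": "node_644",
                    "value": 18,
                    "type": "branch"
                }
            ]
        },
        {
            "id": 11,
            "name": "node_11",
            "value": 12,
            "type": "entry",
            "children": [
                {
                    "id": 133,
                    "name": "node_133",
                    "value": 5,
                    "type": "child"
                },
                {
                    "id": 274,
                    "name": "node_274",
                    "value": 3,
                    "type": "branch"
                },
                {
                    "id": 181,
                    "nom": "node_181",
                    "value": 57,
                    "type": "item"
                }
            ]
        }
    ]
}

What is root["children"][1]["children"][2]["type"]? "item"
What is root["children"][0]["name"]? "node_149"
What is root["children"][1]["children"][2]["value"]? 57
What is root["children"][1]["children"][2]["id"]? 181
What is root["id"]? 500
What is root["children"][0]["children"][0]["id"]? 644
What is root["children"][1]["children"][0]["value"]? 5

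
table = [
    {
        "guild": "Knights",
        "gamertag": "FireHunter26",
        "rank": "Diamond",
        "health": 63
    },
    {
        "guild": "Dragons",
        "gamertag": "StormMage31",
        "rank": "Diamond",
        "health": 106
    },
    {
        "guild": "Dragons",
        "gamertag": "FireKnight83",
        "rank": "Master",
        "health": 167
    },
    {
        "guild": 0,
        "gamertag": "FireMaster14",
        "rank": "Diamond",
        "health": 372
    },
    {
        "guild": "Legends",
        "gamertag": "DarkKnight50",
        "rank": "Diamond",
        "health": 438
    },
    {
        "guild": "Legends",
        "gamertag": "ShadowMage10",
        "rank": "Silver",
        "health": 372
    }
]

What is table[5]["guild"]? "Legends"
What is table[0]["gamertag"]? "FireHunter26"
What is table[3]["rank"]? "Diamond"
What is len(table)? 6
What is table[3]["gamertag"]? "FireMaster14"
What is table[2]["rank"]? "Master"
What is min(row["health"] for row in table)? 63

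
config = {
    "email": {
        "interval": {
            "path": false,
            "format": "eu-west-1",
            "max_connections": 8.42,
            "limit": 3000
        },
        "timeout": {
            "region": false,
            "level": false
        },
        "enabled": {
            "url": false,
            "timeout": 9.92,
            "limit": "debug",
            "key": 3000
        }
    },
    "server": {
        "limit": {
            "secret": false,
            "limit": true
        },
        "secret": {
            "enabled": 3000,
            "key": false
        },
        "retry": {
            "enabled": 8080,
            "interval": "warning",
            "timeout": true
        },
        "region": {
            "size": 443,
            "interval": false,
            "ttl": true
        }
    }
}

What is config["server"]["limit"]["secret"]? False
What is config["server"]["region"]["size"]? 443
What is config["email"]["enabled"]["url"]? False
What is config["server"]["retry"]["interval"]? "warning"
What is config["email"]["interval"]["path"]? False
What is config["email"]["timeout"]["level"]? False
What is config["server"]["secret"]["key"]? False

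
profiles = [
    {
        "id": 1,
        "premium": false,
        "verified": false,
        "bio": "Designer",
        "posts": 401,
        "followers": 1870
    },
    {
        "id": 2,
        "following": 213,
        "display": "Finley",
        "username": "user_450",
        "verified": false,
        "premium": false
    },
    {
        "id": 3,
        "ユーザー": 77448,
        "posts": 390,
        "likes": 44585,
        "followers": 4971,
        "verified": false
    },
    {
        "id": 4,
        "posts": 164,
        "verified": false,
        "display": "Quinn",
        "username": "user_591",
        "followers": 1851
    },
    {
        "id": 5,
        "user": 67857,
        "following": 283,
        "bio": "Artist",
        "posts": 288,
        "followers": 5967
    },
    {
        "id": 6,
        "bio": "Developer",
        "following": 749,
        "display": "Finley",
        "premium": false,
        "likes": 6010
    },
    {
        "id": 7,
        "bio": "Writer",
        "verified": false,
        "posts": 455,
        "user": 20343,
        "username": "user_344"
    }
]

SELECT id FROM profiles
[1, 2, 3, 4, 5, 6, 7]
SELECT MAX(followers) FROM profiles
5967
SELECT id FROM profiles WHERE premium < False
[]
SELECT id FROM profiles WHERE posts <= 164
[4]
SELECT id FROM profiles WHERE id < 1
[]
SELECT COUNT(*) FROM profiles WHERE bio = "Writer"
1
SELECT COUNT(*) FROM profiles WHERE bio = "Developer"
1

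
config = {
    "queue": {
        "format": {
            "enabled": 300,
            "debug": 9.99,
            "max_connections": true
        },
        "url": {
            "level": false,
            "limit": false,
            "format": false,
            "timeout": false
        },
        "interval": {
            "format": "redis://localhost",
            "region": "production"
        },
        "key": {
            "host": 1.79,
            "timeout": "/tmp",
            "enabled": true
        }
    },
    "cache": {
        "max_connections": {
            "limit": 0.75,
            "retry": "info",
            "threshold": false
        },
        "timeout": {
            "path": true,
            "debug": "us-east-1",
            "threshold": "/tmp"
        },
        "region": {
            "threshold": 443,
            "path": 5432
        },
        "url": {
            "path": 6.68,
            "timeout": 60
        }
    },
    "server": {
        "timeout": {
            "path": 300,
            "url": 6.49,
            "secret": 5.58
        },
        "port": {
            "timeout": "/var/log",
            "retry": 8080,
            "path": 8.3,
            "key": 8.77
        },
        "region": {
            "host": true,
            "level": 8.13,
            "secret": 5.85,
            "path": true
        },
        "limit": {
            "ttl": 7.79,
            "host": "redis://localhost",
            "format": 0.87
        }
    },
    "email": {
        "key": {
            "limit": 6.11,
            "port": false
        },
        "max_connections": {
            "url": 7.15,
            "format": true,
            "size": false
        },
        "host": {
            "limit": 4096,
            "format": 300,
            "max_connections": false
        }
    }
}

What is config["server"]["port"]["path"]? 8.3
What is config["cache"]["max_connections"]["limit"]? 0.75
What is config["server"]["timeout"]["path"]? 300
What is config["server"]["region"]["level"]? 8.13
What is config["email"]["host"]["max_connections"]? False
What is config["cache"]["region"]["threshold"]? 443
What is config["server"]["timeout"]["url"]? 6.49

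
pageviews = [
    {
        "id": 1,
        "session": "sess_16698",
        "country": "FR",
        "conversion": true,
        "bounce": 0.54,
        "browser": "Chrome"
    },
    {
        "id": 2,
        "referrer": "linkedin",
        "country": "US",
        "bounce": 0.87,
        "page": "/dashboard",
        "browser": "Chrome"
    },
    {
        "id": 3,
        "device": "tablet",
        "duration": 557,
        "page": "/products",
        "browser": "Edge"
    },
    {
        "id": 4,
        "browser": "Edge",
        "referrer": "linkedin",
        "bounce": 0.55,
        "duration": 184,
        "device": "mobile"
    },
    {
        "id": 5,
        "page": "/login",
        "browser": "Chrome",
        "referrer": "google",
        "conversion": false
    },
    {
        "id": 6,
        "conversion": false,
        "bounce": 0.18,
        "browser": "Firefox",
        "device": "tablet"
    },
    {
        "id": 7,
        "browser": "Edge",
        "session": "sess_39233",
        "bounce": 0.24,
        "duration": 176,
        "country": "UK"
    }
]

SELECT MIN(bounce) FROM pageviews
0.18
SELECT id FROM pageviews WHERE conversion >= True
[1]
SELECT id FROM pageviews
[1, 2, 3, 4, 5, 6, 7]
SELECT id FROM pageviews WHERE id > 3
[4, 5, 6, 7]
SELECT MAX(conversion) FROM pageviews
True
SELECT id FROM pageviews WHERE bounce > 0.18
[1, 2, 4, 7]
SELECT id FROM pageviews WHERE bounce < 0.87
[1, 4, 6, 7]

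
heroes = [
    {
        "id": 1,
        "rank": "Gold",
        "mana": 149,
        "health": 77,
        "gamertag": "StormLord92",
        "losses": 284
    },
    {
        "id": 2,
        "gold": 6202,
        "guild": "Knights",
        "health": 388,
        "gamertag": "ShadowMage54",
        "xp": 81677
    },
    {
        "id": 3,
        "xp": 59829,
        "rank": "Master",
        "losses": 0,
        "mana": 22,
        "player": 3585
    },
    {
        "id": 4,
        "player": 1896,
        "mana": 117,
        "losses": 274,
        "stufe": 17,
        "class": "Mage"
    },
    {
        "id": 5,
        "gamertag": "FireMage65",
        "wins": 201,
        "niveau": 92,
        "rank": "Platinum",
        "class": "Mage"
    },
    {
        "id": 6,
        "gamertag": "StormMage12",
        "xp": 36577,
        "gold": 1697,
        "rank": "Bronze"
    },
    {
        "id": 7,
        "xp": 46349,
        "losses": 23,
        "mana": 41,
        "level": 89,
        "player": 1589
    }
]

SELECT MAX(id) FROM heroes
7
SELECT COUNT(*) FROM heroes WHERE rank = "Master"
1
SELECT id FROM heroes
[1, 2, 3, 4, 5, 6, 7]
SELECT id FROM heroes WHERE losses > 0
[1, 4, 7]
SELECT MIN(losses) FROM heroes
0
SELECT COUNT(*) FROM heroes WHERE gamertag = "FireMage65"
1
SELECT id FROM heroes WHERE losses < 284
[3, 4, 7]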